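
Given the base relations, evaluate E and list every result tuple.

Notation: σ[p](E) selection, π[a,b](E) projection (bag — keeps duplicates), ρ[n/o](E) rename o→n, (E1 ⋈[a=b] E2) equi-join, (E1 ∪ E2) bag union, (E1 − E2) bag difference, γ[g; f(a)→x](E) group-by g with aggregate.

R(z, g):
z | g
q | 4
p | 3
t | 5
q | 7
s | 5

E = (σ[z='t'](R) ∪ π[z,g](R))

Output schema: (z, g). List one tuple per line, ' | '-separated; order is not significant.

Stepwise |·|:
  R → 5
  σ[z='t'](R) → 1
  R → 5
  π[z,g](R) → 5
  (σ[z='t'](R) ∪ π[z,g](R)) → 6

== RESULT ==
z | g
p | 3
q | 4
q | 7
s | 5
t | 5
t | 5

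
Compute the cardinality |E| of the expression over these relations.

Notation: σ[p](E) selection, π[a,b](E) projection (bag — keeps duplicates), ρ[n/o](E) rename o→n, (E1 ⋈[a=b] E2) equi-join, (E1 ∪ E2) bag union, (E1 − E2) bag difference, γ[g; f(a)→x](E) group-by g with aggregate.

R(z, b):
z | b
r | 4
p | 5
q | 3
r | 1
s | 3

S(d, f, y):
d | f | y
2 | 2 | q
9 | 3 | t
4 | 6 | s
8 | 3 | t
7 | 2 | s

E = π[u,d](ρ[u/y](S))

Subexpression sizes:
  S → 5
  ρ[u/y](S) → 5
  π[u,d](ρ[u/y](S)) → 5

|E| = 5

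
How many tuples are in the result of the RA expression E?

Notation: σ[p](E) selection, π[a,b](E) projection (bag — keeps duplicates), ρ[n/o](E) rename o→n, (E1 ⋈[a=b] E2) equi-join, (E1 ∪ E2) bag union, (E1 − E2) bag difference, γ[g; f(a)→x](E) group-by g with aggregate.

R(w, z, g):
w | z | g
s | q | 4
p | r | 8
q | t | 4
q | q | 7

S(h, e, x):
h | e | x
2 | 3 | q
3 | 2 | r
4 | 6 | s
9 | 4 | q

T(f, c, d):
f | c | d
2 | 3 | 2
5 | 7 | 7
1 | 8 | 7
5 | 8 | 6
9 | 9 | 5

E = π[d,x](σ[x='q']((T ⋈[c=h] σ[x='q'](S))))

Stepwise |·|:
  T → 5
  S → 4
  σ[x='q'](S) → 2
  (T ⋈[c=h] σ[x='q'](S)) → 1
  σ[x='q']((T ⋈[c=h] σ[x='q'](S))) → 1
  π[d,x](σ[x='q']((T ⋈[c=h] σ[x='q'](S)))) → 1

|E| = 1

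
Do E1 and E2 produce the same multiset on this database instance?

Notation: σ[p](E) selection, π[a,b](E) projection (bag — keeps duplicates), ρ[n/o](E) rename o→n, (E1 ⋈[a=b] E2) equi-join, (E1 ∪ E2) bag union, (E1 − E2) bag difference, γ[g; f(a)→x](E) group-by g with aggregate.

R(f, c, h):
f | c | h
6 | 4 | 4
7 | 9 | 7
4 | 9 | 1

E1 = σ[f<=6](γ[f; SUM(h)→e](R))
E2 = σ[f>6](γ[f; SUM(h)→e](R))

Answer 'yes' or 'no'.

E1 row counts bottom-up:
  R → 3
  γ[f; SUM(h)→e](R) → 3
  σ[f<=6](γ[f; SUM(h)→e](R)) → 2
E2 row counts bottom-up:
  R → 3
  γ[f; SUM(h)→e](R) → 3
  σ[f>6](γ[f; SUM(h)→e](R)) → 1

E1 result:
f | e
4 | 1
6 | 4
E2 result:
f | e
7 | 7
Witness: (4, 1) appears 1× in E1 but 0× in E2.

no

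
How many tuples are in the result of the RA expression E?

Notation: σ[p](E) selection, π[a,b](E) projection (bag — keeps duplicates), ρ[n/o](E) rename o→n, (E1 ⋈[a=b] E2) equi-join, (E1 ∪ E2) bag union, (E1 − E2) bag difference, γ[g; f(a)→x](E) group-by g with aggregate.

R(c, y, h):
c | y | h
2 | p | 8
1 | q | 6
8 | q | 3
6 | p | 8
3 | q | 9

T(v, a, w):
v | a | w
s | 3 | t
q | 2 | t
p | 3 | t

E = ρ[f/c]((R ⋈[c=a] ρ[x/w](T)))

Row counts bottom-up:
  R → 5
  T → 3
  ρ[x/w](T) → 3
  (R ⋈[c=a] ρ[x/w](T)) → 3
  ρ[f/c]((R ⋈[c=a] ρ[x/w](T))) → 3

|E| = 3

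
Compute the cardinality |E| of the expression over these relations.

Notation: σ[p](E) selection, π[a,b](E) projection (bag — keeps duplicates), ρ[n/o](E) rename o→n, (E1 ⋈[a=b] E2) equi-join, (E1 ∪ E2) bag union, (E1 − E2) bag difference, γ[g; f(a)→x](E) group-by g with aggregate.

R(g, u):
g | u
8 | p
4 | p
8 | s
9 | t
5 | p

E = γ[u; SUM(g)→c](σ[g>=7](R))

Row counts bottom-up:
  R → 5
  σ[g>=7](R) → 3
  γ[u; SUM(g)→c](σ[g>=7](R)) → 3

|E| = 3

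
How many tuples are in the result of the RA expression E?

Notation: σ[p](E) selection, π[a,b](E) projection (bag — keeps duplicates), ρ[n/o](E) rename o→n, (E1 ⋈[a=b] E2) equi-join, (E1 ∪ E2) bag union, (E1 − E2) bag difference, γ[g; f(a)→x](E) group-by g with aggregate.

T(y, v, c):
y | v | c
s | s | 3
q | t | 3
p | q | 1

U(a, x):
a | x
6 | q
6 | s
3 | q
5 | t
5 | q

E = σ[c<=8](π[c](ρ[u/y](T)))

Row counts bottom-up:
  T → 3
  ρ[u/y](T) → 3
  π[c](ρ[u/y](T)) → 3
  σ[c<=8](π[c](ρ[u/y](T))) → 3

|E| = 3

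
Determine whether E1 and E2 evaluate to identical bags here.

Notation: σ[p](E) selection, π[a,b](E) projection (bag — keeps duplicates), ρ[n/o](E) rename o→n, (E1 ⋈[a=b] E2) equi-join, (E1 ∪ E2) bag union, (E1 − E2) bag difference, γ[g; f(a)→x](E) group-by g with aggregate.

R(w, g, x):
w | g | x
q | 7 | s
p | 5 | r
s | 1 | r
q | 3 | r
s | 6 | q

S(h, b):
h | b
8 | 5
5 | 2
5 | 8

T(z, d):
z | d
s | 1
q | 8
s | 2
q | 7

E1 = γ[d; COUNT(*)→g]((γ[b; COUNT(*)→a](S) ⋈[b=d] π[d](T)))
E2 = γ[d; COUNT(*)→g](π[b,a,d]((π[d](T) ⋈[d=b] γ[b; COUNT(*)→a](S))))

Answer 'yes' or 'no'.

E1 subexpression sizes:
  S → 3
  γ[b; COUNT(*)→a](S) → 3
  T → 4
  π[d](T) → 4
  (γ[b; COUNT(*)→a](S) ⋈[b=d] π[d](T)) → 2
  γ[d; COUNT(*)→g]((γ[b; COUNT(*)→a](S) ⋈[b=d] π[d](T))) → 2
E2 subexpression sizes:
  T → 4
  π[d](T) → 4
  S → 3
  γ[b; COUNT(*)→a](S) → 3
  (π[d](T) ⋈[d=b] γ[b; COUNT(*)→a](S)) → 2
  π[b,a,d]((π[d](T) ⋈[d=b] γ[b; COUNT(*)→a](S))) → 2
  γ[d; COUNT(*)→g](π[b,a,d]((π[d](T) ⋈[d=b] γ[b; COUNT(*)→a](S)))) → 2

E1 and E2 produce the same multiset:
d | g
2 | 1
8 | 1

yes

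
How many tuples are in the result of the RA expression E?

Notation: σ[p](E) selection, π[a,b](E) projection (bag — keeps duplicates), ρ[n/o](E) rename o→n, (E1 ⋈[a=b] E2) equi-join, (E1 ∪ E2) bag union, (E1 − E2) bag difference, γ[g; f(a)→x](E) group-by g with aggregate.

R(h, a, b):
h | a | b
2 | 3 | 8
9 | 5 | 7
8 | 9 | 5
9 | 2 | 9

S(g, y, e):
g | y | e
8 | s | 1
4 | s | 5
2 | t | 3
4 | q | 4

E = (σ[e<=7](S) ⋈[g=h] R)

Subexpression sizes:
  S → 4
  σ[e<=7](S) → 4
  R → 4
  (σ[e<=7](S) ⋈[g=h] R) → 2

|E| = 2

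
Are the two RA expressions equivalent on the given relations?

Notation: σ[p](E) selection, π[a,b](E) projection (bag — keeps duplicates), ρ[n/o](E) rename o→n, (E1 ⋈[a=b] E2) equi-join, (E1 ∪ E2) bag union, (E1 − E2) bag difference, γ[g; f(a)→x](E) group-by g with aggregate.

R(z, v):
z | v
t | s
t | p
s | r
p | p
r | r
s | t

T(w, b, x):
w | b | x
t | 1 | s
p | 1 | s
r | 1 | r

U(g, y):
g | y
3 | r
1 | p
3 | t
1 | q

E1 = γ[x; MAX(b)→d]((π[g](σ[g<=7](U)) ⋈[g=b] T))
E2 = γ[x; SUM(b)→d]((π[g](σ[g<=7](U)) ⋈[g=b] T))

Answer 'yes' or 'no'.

E1 stepwise |·|:
  U → 4
  σ[g<=7](U) → 4
  π[g](σ[g<=7](U)) → 4
  T → 3
  (π[g](σ[g<=7](U)) ⋈[g=b] T) → 6
  γ[x; MAX(b)→d]((π[g](σ[g<=7](U)) ⋈[g=b] T)) → 2
E2 stepwise |·|:
  U → 4
  σ[g<=7](U) → 4
  π[g](σ[g<=7](U)) → 4
  T → 3
  (π[g](σ[g<=7](U)) ⋈[g=b] T) → 6
  γ[x; SUM(b)→d]((π[g](σ[g<=7](U)) ⋈[g=b] T)) → 2

E1 result:
x | d
r | 1
s | 1
E2 result:
x | d
r | 2
s | 4
Witness: ('r', 1) appears 1× in E1 but 0× in E2.

no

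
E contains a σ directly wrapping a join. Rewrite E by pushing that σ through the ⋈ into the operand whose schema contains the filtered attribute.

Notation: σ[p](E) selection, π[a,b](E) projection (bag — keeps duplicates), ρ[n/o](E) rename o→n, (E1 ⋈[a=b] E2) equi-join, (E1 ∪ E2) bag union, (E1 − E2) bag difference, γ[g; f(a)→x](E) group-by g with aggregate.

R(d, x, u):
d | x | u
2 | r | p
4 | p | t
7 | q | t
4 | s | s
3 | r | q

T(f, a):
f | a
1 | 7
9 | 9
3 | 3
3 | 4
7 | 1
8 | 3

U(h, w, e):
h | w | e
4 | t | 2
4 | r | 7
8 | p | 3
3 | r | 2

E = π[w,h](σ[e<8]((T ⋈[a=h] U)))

σ filters on e, owned by the right side.
E' = π[w,h]((T ⋈[a=h] σ[e<8](U)))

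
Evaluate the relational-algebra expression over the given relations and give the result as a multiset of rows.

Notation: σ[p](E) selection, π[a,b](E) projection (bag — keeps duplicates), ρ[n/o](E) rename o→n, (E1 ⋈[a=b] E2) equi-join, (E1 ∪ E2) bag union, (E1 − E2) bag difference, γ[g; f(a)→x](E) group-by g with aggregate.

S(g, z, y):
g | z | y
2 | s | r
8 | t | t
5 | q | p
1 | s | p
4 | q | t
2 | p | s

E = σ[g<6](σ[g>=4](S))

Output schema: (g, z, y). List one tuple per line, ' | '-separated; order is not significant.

Per-node cardinality:
  S → 6
  σ[g>=4](S) → 3
  σ[g<6](σ[g>=4](S)) → 2

== RESULT ==
g | z | y
4 | q | t
5 | q | p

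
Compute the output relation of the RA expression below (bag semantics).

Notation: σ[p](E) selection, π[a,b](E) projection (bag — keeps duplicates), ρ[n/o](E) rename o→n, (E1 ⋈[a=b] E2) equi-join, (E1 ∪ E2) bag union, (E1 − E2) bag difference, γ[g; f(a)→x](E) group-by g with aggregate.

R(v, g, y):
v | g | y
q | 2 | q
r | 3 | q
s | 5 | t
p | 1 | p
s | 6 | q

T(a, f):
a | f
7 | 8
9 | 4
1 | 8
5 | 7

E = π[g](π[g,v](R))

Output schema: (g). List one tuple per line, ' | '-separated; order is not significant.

Row counts bottom-up:
  R → 5
  π[g,v](R) → 5
  π[g](π[g,v](R)) → 5

== RESULT ==
g
1
2
3
5
6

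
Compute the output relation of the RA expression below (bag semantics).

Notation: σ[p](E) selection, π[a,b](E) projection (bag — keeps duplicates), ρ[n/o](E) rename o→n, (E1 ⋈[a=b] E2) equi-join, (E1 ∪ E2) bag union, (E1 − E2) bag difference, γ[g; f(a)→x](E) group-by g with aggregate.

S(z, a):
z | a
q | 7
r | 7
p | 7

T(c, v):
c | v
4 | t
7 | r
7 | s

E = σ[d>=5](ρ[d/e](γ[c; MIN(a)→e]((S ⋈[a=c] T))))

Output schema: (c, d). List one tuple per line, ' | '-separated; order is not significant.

Stepwise |·|:
  S → 3
  T → 3
  (S ⋈[a=c] T) → 6
  γ[c; MIN(a)→e]((S ⋈[a=c] T)) → 1
  ρ[d/e](γ[c; MIN(a)→e]((S ⋈[a=c] T))) → 1
  σ[d>=5](ρ[d/e](γ[c; MIN(a)→e]((S ⋈[a=c] T)))) → 1

== RESULT ==
c | d
7 | 7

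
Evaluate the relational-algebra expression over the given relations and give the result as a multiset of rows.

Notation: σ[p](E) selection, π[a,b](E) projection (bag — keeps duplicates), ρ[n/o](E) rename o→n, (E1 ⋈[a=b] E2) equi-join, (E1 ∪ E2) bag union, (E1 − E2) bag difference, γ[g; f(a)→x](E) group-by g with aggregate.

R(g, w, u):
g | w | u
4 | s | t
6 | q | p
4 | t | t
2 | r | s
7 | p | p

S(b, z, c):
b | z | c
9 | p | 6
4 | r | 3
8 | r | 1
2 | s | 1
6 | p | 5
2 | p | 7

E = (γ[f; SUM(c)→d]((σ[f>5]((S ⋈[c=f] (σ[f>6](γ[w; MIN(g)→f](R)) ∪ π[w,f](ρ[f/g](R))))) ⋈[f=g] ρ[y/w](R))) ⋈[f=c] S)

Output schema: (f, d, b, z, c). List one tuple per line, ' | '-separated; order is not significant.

Subexpression sizes:
  S → 6
  R → 5
  γ[w; MIN(g)→f](R) → 5
  σ[f>6](γ[w; MIN(g)→f](R)) → 1
  R → 5
  ρ[f/g](R) → 5
  π[w,f](ρ[f/g](R)) → 5
  (σ[f>6](γ[w; MIN(g)→f](R)) ∪ π[w,f](ρ[f/g](R))) → 6
  (S ⋈[c=f] (σ[f>6](γ[w; MIN(g)→f](R)) ∪ π[w,f](ρ[f/g](R)))) → 3
  σ[f>5]((S ⋈[c=f] (σ[f>6](γ[w; MIN(g)→f](R)) ∪ π[w,f](ρ[f/g](R))))) → 3
  R → 5
  ρ[y/w](R) → 5
  (σ[f>5]((S ⋈[c=f] (σ[f>6](γ[w; MIN(g)→f](R)) ∪ π[w,f](ρ[f/g](R))))) ⋈[f=g] ρ[y/w](R)) → 3
  γ[f; SUM(c)→d]((σ[f>5]((S ⋈[c=f] (σ[f>6](γ[w; MIN(g)→f](R)) ∪ π[w,f](ρ[f/g](R))))) ⋈[f=g] ρ[y/w](R))) → 2
  S → 6
  (γ[f; SUM(c)→d]((σ[f>5]((S ⋈[c=f] (σ[f>6](γ[w; MIN(g)→f](R)) ∪ π[w,f](ρ[f/g](R))))) ⋈[f=g] ρ[y/w](R))) ⋈[f=c] S) → 2

== RESULT ==
f | d | b | z | c
6 | 6 | 9 | p | 6
7 | 14 | 2 | p | 7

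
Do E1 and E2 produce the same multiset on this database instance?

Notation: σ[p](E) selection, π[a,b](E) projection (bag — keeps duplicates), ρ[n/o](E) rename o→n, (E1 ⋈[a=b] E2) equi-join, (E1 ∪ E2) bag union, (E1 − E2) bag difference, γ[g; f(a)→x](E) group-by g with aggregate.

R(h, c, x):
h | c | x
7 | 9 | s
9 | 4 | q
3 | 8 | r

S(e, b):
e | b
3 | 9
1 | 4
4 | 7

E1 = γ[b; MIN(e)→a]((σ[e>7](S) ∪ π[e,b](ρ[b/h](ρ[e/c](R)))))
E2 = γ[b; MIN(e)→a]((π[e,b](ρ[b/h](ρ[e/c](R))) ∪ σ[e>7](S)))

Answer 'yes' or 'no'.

E1 per-node cardinality:
  S → 3
  σ[e>7](S) → 0
  R → 3
  ρ[e/c](R) → 3
  ρ[b/h](ρ[e/c](R)) → 3
  π[e,b](ρ[b/h](ρ[e/c](R))) → 3
  (σ[e>7](S) ∪ π[e,b](ρ[b/h](ρ[e/c](R)))) → 3
  γ[b; MIN(e)→a]((σ[e>7](S) ∪ π[e,b](ρ[b/h](ρ[e/c](R))))) → 3
E2 per-node cardinality:
  R → 3
  ρ[e/c](R) → 3
  ρ[b/h](ρ[e/c](R)) → 3
  π[e,b](ρ[b/h](ρ[e/c](R))) → 3
  S → 3
  σ[e>7](S) → 0
  (π[e,b](ρ[b/h](ρ[e/c](R))) ∪ σ[e>7](S)) → 3
  γ[b; MIN(e)→a]((π[e,b](ρ[b/h](ρ[e/c](R))) ∪ σ[e>7](S))) → 3

E1 and E2 produce the same multiset:
b | a
3 | 8
7 | 9
9 | 4

yes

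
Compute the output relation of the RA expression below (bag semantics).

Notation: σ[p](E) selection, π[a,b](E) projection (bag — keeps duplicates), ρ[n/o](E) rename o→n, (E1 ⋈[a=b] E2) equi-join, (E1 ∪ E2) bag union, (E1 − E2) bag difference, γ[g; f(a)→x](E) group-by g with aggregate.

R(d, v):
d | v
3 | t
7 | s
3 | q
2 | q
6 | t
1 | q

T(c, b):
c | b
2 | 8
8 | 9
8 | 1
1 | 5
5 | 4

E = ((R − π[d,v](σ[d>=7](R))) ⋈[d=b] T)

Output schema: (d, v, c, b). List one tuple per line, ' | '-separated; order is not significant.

Subexpression sizes:
  R → 6
  R → 6
  σ[d>=7](R) → 1
  π[d,v](σ[d>=7](R)) → 1
  (R − π[d,v](σ[d>=7](R))) → 5
  T → 5
  ((R − π[d,v](σ[d>=7](R))) ⋈[d=b] T) → 1

== RESULT ==
d | v | c | b
1 | q | 8 | 1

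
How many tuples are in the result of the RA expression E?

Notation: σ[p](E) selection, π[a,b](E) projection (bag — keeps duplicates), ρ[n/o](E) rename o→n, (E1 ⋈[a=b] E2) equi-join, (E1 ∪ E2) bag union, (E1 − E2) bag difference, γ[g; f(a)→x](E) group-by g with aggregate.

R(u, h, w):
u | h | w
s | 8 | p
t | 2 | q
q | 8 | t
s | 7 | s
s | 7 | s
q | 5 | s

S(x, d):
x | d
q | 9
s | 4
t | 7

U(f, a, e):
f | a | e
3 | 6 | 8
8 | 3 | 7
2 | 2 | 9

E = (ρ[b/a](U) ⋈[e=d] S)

Stepwise |·|:
  U → 3
  ρ[b/a](U) → 3
  S → 3
  (ρ[b/a](U) ⋈[e=d] S) → 2

|E| = 2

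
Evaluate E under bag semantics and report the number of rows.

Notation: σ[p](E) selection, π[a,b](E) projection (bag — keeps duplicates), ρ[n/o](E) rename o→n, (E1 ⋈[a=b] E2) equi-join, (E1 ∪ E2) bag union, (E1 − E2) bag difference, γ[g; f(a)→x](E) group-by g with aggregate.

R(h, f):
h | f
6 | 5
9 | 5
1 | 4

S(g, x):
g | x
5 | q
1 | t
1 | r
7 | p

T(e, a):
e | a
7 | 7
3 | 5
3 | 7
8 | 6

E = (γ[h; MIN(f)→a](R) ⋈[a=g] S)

Stepwise |·|:
  R → 3
  γ[h; MIN(f)→a](R) → 3
  S → 4
  (γ[h; MIN(f)→a](R) ⋈[a=g] S) → 2

|E| = 2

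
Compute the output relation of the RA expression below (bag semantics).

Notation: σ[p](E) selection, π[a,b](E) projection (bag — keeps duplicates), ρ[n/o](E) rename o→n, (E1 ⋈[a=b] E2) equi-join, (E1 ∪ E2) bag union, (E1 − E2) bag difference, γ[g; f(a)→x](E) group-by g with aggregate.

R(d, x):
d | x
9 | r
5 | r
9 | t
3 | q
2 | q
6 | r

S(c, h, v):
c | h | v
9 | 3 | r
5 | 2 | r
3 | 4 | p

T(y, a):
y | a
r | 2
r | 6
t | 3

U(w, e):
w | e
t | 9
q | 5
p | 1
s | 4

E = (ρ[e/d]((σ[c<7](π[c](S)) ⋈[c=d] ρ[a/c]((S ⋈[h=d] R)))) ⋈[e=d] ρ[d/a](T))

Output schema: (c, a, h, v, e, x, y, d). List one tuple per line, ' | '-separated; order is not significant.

Stepwise |·|:
  S → 3
  π[c](S) → 3
  σ[c<7](π[c](S)) → 2
  S → 3
  R → 6
  (S ⋈[h=d] R) → 2
  ρ[a/c]((S ⋈[h=d] R)) → 2
  (σ[c<7](π[c](S)) ⋈[c=d] ρ[a/c]((S ⋈[h=d] R))) → 1
  ρ[e/d]((σ[c<7](π[c](S)) ⋈[c=d] ρ[a/c]((S ⋈[h=d] R)))) → 1
  T → 3
  ρ[d/a](T) → 3
  (ρ[e/d]((σ[c<7](π[c](S)) ⋈[c=d] ρ[a/c]((S ⋈[h=d] R)))) ⋈[e=d] ρ[d/a](T)) → 1

== RESULT ==
c | a | h | v | e | x | y | d
3 | 9 | 3 | r | 3 | q | t | 3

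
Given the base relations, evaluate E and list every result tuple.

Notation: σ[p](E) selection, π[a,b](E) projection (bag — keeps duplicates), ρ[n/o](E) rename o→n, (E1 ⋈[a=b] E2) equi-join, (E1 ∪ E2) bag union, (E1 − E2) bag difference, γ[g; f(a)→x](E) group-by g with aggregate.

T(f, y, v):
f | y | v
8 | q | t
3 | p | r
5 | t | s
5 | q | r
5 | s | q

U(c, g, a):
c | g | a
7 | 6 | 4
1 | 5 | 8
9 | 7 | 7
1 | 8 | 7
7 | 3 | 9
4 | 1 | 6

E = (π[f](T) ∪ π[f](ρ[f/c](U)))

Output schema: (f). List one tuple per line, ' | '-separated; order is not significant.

Subexpression sizes:
  T → 5
  π[f](T) → 5
  U → 6
  ρ[f/c](U) → 6
  π[f](ρ[f/c](U)) → 6
  (π[f](T) ∪ π[f](ρ[f/c](U))) → 11

== RESULT ==
f
1
1
3
4
5
5
5
7
7
8
9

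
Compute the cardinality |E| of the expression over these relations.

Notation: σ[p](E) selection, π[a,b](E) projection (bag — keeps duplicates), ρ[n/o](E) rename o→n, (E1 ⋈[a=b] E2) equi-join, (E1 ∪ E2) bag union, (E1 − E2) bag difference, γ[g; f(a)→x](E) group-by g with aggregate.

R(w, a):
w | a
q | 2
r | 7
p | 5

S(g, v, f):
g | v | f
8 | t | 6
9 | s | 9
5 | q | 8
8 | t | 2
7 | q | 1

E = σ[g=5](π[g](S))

Subexpression sizes:
  S → 5
  π[g](S) → 5
  σ[g=5](π[g](S)) → 1

|E| = 1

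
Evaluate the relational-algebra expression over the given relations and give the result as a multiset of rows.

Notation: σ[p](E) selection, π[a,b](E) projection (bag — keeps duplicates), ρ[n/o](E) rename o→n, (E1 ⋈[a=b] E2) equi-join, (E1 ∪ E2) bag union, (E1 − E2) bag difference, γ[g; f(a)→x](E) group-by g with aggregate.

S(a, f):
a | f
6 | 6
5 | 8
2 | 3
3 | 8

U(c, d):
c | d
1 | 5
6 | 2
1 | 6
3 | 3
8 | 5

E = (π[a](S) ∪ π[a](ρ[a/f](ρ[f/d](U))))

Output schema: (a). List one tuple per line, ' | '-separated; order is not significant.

Row counts bottom-up:
  S → 4
  π[a](S) → 4
  U → 5
  ρ[f/d](U) → 5
  ρ[a/f](ρ[f/d](U)) → 5
  π[a](ρ[a/f](ρ[f/d](U))) → 5
  (π[a](S) ∪ π[a](ρ[a/f](ρ[f/d](U)))) → 9

== RESULT ==
a
2
2
3
3
5
5
5
6
6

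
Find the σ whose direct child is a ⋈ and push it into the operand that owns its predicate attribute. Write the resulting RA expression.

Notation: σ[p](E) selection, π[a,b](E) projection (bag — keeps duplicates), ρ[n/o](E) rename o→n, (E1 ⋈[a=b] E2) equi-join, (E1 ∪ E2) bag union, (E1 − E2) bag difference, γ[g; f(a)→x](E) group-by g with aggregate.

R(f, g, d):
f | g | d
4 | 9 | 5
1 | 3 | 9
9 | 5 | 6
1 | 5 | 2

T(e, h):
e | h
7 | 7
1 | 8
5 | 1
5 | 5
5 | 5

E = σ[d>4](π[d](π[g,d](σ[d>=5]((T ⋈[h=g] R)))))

σ filters on d, owned by the right side.
E' = σ[d>4](π[d](π[g,d]((T ⋈[h=g] σ[d>=5](R)))))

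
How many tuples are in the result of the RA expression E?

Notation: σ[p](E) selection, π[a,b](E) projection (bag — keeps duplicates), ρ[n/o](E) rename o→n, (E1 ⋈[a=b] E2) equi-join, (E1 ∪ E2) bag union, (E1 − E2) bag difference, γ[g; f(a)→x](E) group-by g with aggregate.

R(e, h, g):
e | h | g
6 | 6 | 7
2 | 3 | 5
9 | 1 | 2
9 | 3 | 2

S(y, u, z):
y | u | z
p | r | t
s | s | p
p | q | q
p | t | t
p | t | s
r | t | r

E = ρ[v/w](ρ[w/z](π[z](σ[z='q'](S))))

Stepwise |·|:
  S → 6
  σ[z='q'](S) → 1
  π[z](σ[z='q'](S)) → 1
  ρ[w/z](π[z](σ[z='q'](S))) → 1
  ρ[v/w](ρ[w/z](π[z](σ[z='q'](S)))) → 1

|E| = 1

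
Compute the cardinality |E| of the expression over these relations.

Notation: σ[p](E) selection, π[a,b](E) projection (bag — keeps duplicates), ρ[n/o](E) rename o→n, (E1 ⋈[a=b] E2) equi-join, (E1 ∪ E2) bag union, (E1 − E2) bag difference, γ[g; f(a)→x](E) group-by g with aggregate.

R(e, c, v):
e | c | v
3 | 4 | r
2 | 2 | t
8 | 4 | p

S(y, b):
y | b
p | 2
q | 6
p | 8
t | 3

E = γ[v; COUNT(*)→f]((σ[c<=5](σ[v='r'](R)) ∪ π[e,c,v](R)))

Stepwise |·|:
  R → 3
  σ[v='r'](R) → 1
  σ[c<=5](σ[v='r'](R)) → 1
  R → 3
  π[e,c,v](R) → 3
  (σ[c<=5](σ[v='r'](R)) ∪ π[e,c,v](R)) → 4
  γ[v; COUNT(*)→f]((σ[c<=5](σ[v='r'](R)) ∪ π[e,c,v](R))) → 3

|E| = 3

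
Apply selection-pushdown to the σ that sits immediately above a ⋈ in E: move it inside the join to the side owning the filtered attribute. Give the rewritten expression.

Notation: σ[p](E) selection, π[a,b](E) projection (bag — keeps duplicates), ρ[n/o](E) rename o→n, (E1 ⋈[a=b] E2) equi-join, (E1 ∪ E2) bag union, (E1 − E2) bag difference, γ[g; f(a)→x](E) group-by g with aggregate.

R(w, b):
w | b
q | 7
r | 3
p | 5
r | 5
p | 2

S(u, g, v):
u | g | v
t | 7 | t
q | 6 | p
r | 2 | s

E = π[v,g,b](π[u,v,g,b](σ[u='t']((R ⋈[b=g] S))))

σ filters on u, owned by the right side.
E' = π[v,g,b](π[u,v,g,b]((R ⋈[b=g] σ[u='t'](S))))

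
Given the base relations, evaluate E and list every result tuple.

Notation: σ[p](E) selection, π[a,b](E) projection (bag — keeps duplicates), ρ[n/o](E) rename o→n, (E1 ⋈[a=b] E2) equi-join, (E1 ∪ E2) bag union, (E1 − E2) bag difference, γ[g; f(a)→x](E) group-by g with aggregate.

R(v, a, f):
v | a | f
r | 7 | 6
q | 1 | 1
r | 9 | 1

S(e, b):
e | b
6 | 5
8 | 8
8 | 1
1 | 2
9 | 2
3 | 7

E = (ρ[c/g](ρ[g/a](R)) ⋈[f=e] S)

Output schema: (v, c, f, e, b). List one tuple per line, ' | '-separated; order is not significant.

Per-node cardinality:
  R → 3
  ρ[g/a](R) → 3
  ρ[c/g](ρ[g/a](R)) → 3
  S → 6
  (ρ[c/g](ρ[g/a](R)) ⋈[f=e] S) → 3

== RESULT ==
v | c | f | e | b
q | 1 | 1 | 1 | 2
r | 7 | 6 | 6 | 5
r | 9 | 1 | 1 | 2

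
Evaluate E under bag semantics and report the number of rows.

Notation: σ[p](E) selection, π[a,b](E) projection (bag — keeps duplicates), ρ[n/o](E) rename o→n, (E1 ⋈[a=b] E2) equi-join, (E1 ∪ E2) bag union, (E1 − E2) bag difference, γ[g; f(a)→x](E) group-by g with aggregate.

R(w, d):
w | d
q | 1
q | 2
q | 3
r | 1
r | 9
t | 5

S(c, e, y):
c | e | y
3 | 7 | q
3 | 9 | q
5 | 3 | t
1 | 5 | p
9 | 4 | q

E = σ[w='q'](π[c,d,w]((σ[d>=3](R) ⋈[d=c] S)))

Row counts bottom-up:
  R → 6
  σ[d>=3](R) → 3
  S → 5
  (σ[d>=3](R) ⋈[d=c] S) → 4
  π[c,d,w]((σ[d>=3](R) ⋈[d=c] S)) → 4
  σ[w='q'](π[c,d,w]((σ[d>=3](R) ⋈[d=c] S))) → 2

|E| = 2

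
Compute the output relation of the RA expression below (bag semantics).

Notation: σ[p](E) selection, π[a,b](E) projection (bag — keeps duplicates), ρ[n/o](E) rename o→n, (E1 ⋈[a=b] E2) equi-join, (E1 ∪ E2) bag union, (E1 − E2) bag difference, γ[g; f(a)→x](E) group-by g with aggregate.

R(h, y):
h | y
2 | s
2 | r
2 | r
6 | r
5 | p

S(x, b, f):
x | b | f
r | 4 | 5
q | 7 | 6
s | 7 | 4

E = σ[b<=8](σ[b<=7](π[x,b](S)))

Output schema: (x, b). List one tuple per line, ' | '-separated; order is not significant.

Stepwise |·|:
  S → 3
  π[x,b](S) → 3
  σ[b<=7](π[x,b](S)) → 3
  σ[b<=8](σ[b<=7](π[x,b](S))) → 3

== RESULT ==
x | b
q | 7
r | 4
s | 7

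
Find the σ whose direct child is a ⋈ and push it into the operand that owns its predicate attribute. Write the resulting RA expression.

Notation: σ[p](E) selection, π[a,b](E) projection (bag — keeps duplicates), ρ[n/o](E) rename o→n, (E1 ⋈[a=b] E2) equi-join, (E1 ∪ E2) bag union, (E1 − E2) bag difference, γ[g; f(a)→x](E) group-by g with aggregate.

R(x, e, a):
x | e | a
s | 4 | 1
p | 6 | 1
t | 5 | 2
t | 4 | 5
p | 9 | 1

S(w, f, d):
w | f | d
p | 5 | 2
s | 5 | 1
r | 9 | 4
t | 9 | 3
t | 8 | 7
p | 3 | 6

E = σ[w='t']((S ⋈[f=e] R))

σ filters on w, owned by the left side.
E' = (σ[w='t'](S) ⋈[f=e] R)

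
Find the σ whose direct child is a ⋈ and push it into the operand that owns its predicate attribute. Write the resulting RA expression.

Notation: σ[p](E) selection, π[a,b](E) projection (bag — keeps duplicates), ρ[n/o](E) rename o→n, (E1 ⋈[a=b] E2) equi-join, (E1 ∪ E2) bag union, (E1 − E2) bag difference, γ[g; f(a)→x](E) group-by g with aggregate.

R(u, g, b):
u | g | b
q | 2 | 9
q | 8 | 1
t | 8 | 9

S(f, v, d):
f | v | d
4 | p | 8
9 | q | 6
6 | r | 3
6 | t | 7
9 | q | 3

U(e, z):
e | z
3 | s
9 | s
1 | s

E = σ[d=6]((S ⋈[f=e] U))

σ filters on d, owned by the left side.
E' = (σ[d=6](S) ⋈[f=e] U)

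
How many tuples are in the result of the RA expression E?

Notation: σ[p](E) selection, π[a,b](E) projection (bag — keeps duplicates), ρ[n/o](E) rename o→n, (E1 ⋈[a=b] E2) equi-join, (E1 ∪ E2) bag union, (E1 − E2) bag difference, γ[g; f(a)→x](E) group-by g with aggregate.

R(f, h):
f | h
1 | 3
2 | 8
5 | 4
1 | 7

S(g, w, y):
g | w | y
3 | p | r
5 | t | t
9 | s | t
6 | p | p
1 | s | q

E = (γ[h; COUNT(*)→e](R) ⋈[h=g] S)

Stepwise |·|:
  R → 4
  γ[h; COUNT(*)→e](R) → 4
  S → 5
  (γ[h; COUNT(*)→e](R) ⋈[h=g] S) → 1

|E| = 1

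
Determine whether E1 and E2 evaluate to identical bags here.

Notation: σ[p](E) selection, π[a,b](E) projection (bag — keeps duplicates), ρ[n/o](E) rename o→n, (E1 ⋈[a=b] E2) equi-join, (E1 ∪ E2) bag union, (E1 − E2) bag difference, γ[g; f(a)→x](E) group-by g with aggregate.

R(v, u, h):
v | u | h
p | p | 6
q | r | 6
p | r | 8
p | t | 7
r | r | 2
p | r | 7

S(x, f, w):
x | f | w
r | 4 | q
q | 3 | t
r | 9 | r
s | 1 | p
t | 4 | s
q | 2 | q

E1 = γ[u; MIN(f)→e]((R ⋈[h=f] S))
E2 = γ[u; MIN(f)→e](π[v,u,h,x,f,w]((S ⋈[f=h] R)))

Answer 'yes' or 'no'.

E1 per-node cardinality:
  R → 6
  S → 6
  (R ⋈[h=f] S) → 1
  γ[u; MIN(f)→e]((R ⋈[h=f] S)) → 1
E2 per-node cardinality:
  S → 6
  R → 6
  (S ⋈[f=h] R) → 1
  π[v,u,h,x,f,w]((S ⋈[f=h] R)) → 1
  γ[u; MIN(f)→e](π[v,u,h,x,f,w]((S ⋈[f=h] R))) → 1

E1 and E2 produce the same multiset:
u | e
r | 2

yes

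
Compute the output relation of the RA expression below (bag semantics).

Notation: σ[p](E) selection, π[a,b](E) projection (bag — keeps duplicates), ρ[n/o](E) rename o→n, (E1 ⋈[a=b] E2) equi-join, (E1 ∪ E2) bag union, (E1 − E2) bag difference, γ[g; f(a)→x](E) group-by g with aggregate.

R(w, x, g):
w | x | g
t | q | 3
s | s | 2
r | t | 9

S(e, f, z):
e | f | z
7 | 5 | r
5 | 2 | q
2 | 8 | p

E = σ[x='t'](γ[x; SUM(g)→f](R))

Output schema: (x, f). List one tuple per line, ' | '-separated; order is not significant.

Subexpression sizes:
  R → 3
  γ[x; SUM(g)→f](R) → 3
  σ[x='t'](γ[x; SUM(g)→f](R)) → 1

== RESULT ==
x | f
t | 9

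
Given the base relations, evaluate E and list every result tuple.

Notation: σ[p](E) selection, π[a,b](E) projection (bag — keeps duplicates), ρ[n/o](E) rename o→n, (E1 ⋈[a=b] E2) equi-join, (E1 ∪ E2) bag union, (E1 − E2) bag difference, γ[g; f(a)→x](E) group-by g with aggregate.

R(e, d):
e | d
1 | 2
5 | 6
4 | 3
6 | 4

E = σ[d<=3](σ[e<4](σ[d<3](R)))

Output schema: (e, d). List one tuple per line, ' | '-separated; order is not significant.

Per-node cardinality:
  R → 4
  σ[d<3](R) → 1
  σ[e<4](σ[d<3](R)) → 1
  σ[d<=3](σ[e<4](σ[d<3](R))) → 1

== RESULT ==
e | d
1 | 2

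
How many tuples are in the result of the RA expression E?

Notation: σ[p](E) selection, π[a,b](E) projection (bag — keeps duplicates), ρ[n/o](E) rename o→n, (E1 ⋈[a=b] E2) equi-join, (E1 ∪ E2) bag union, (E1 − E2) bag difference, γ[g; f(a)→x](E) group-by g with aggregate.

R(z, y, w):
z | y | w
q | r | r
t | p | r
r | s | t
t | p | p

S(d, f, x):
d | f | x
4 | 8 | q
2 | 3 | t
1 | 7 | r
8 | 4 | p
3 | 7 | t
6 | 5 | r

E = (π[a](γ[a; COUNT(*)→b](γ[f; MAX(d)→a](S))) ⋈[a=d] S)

Row counts bottom-up:
  S → 6
  γ[f; MAX(d)→a](S) → 5
  γ[a; COUNT(*)→b](γ[f; MAX(d)→a](S)) → 5
  π[a](γ[a; COUNT(*)→b](γ[f; MAX(d)→a](S))) → 5
  S → 6
  (π[a](γ[a; COUNT(*)→b](γ[f; MAX(d)→a](S))) ⋈[a=d] S) → 5

|E| = 5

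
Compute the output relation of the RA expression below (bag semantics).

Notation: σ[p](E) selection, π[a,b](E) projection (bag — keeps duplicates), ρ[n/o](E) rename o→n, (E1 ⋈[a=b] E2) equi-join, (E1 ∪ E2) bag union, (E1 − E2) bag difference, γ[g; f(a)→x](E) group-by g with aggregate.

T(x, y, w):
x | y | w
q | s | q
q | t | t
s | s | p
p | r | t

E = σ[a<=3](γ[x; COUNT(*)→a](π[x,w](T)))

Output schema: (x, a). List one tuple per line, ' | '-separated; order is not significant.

Stepwise |·|:
  T → 4
  π[x,w](T) → 4
  γ[x; COUNT(*)→a](π[x,w](T)) → 3
  σ[a<=3](γ[x; COUNT(*)→a](π[x,w](T))) → 3

== RESULT ==
x | a
p | 1
q | 2
s | 1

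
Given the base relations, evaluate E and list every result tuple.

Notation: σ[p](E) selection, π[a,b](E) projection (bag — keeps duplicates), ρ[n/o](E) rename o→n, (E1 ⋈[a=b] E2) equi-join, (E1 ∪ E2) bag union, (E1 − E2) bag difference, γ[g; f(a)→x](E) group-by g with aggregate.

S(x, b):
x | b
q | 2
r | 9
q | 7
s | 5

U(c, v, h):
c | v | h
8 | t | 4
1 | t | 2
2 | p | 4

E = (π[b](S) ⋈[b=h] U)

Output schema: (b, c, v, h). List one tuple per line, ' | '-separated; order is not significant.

Row counts bottom-up:
  S → 4
  π[b](S) → 4
  U → 3
  (π[b](S) ⋈[b=h] U) → 1

== RESULT ==
b | c | v | h
2 | 1 | t | 2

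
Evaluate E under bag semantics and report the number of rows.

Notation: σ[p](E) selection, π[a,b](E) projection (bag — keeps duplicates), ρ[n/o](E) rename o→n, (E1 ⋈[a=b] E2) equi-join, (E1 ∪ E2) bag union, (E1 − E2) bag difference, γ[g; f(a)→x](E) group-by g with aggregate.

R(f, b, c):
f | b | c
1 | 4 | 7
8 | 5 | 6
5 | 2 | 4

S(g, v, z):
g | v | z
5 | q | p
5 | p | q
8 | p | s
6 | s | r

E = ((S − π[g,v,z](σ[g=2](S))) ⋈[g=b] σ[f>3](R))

Row counts bottom-up:
  S → 4
  S → 4
  σ[g=2](S) → 0
  π[g,v,z](σ[g=2](S)) → 0
  (S − π[g,v,z](σ[g=2](S))) → 4
  R → 3
  σ[f>3](R) → 2
  ((S − π[g,v,z](σ[g=2](S))) ⋈[g=b] σ[f>3](R)) → 2

|E| = 2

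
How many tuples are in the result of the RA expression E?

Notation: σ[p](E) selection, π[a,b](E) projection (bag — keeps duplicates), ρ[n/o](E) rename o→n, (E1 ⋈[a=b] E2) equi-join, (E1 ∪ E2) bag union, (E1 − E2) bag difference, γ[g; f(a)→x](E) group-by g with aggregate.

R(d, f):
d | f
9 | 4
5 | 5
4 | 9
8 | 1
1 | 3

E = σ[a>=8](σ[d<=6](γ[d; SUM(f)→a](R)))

Stepwise |·|:
  R → 5
  γ[d; SUM(f)→a](R) → 5
  σ[d<=6](γ[d; SUM(f)→a](R)) → 3
  σ[a>=8](σ[d<=6](γ[d; SUM(f)→a](R))) → 1

|E| = 1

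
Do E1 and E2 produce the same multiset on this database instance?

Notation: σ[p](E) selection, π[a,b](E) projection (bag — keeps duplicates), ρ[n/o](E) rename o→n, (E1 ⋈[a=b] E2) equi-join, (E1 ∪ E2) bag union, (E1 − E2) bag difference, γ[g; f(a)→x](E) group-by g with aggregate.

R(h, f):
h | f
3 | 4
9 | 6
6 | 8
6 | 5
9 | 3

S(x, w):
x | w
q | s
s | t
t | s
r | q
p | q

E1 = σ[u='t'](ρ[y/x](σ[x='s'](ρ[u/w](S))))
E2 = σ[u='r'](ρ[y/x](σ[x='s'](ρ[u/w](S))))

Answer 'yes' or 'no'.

E1 subexpression sizes:
  S → 5
  ρ[u/w](S) → 5
  σ[x='s'](ρ[u/w](S)) → 1
  ρ[y/x](σ[x='s'](ρ[u/w](S))) → 1
  σ[u='t'](ρ[y/x](σ[x='s'](ρ[u/w](S)))) → 1
E2 subexpression sizes:
  S → 5
  ρ[u/w](S) → 5
  σ[x='s'](ρ[u/w](S)) → 1
  ρ[y/x](σ[x='s'](ρ[u/w](S))) → 1
  σ[u='r'](ρ[y/x](σ[x='s'](ρ[u/w](S)))) → 0

E1 result:
y | u
s | t
E2 result:
y | u
(0 rows)
Witness: ('s', 't') appears 1× in E1 but 0× in E2.

no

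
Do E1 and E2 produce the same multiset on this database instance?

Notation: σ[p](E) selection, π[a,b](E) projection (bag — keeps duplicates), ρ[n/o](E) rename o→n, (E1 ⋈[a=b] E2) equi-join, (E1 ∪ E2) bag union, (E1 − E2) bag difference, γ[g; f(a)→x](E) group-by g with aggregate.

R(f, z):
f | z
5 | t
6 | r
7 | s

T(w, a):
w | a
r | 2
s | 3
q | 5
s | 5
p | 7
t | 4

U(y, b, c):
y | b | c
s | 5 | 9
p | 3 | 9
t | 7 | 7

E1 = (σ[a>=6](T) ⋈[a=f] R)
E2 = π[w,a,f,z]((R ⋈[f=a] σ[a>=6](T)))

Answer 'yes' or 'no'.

E1 per-node cardinality:
  T → 6
  σ[a>=6](T) → 1
  R → 3
  (σ[a>=6](T) ⋈[a=f] R) → 1
E2 per-node cardinality:
  R → 3
  T → 6
  σ[a>=6](T) → 1
  (R ⋈[f=a] σ[a>=6](T)) → 1
  π[w,a,f,z]((R ⋈[f=a] σ[a>=6](T))) → 1

E1 and E2 produce the same multiset:
w | a | f | z
p | 7 | 7 | s

yes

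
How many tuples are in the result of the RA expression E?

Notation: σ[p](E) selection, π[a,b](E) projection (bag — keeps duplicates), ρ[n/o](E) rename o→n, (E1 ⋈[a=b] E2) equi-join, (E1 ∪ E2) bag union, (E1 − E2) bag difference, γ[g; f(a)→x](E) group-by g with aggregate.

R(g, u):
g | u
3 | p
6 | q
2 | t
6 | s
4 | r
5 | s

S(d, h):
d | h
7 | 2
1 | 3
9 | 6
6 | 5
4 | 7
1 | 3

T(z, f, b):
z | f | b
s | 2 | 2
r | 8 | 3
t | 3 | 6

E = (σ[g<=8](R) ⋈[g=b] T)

Subexpression sizes:
  R → 6
  σ[g<=8](R) → 6
  T → 3
  (σ[g<=8](R) ⋈[g=b] T) → 4

|E| = 4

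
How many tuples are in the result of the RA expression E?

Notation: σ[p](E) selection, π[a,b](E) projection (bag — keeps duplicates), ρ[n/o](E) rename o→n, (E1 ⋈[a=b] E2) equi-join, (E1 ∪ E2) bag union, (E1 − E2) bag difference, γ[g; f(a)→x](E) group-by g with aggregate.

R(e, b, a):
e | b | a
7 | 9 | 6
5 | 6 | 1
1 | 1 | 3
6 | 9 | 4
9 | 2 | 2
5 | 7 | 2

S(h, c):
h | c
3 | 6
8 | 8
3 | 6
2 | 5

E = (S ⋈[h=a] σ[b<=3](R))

Stepwise |·|:
  S → 4
  R → 6
  σ[b<=3](R) → 2
  (S ⋈[h=a] σ[b<=3](R)) → 3

|E| = 3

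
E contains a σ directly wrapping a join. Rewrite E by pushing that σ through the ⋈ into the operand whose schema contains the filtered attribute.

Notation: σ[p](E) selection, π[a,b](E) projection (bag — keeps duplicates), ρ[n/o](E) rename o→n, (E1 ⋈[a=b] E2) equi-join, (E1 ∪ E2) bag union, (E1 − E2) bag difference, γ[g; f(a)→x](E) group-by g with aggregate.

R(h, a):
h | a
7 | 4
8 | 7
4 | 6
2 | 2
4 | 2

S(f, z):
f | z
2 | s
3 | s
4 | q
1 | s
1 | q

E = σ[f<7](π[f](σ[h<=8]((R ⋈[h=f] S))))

σ filters on h, owned by the left side.
E' = σ[f<7](π[f]((σ[h<=8](R) ⋈[h=f] S)))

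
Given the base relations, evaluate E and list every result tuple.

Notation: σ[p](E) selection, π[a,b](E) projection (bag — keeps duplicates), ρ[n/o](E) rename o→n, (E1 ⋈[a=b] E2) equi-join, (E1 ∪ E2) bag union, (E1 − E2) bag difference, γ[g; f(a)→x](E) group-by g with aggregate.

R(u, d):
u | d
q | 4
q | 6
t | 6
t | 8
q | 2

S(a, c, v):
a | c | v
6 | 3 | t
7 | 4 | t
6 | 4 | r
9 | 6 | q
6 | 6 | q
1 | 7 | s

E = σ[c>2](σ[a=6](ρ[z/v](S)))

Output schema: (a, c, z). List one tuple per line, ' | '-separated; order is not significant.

Per-node cardinality:
  S → 6
  ρ[z/v](S) → 6
  σ[a=6](ρ[z/v](S)) → 3
  σ[c>2](σ[a=6](ρ[z/v](S))) → 3

== RESULT ==
a | c | z
6 | 3 | t
6 | 4 | r
6 | 6 | q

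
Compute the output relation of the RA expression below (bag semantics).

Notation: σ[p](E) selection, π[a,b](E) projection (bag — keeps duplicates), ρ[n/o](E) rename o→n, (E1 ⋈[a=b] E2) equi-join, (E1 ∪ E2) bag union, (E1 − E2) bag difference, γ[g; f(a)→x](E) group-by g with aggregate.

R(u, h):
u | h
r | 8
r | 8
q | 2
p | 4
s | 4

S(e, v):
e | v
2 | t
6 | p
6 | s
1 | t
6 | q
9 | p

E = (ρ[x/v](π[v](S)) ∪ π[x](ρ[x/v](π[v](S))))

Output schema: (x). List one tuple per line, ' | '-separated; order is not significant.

Row counts bottom-up:
  S → 6
  π[v](S) → 6
  ρ[x/v](π[v](S)) → 6
  S → 6
  π[v](S) → 6
  ρ[x/v](π[v](S)) → 6
  π[x](ρ[x/v](π[v](S))) → 6
  (ρ[x/v](π[v](S)) ∪ π[x](ρ[x/v](π[v](S)))) → 12

== RESULT ==
x
p
p
p
p
q
q
s
s
t
t
t
t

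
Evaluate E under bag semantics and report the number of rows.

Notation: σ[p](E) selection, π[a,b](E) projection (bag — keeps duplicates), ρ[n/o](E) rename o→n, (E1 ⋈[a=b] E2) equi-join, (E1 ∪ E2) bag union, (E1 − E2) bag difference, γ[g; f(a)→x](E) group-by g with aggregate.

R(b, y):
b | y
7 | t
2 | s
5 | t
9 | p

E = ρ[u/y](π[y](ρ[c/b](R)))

Per-node cardinality:
  R → 4
  ρ[c/b](R) → 4
  π[y](ρ[c/b](R)) → 4
  ρ[u/y](π[y](ρ[c/b](R))) → 4

|E| = 4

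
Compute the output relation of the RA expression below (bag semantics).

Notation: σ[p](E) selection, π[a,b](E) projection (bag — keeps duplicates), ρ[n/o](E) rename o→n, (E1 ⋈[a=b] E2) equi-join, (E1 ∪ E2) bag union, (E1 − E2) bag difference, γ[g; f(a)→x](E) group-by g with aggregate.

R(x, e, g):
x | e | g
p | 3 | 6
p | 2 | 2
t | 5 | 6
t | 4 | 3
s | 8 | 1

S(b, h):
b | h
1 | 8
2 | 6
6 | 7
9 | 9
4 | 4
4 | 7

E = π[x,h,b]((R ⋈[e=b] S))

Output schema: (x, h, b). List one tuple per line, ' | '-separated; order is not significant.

Row counts bottom-up:
  R → 5
  S → 6
  (R ⋈[e=b] S) → 3
  π[x,h,b]((R ⋈[e=b] S)) → 3

== RESULT ==
x | h | b
p | 6 | 2
t | 4 | 4
t | 7 | 4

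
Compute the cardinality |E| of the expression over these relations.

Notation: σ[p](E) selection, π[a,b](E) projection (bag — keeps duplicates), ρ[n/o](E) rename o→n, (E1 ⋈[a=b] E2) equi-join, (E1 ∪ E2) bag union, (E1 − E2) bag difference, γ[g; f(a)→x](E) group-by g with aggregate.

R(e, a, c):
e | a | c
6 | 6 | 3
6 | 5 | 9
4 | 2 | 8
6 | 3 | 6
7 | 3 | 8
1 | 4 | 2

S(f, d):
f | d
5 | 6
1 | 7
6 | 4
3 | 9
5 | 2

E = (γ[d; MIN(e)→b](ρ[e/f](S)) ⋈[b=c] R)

Subexpression sizes:
  S → 5
  ρ[e/f](S) → 5
  γ[d; MIN(e)→b](ρ[e/f](S)) → 5
  R → 6
  (γ[d; MIN(e)→b](ρ[e/f](S)) ⋈[b=c] R) → 2

|E| = 2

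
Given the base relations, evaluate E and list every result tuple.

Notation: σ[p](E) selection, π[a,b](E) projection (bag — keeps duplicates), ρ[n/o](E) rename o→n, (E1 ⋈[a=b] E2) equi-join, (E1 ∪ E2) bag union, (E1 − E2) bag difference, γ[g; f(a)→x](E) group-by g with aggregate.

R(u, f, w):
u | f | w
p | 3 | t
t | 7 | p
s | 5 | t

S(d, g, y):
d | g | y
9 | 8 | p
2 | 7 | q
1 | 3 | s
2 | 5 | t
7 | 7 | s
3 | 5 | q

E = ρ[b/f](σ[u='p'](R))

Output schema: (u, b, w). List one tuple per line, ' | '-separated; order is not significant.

Stepwise |·|:
  R → 3
  σ[u='p'](R) → 1
  ρ[b/f](σ[u='p'](R)) → 1

== RESULT ==
u | b | w
p | 3 | t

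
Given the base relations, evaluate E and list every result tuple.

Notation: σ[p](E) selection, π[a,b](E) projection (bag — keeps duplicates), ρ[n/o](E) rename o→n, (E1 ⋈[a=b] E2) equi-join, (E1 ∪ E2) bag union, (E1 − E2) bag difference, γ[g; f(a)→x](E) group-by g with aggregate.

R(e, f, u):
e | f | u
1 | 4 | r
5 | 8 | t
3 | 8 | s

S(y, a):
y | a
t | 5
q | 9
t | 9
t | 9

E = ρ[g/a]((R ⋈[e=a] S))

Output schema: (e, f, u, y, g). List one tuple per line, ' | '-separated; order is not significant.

Per-node cardinality:
  R → 3
  S → 4
  (R ⋈[e=a] S) → 1
  ρ[g/a]((R ⋈[e=a] S)) → 1

== RESULT ==
e | f | u | y | g
5 | 8 | t | t | 5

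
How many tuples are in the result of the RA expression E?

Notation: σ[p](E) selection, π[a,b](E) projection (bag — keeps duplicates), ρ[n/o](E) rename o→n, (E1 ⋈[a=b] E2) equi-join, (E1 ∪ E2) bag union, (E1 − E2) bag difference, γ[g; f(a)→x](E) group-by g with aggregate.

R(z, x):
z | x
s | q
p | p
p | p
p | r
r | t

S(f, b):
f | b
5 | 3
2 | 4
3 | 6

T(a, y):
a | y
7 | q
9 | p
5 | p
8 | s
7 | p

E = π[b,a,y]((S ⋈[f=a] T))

Row counts bottom-up:
  S → 3
  T → 5
  (S ⋈[f=a] T) → 1
  π[b,a,y]((S ⋈[f=a] T)) → 1

|E| = 1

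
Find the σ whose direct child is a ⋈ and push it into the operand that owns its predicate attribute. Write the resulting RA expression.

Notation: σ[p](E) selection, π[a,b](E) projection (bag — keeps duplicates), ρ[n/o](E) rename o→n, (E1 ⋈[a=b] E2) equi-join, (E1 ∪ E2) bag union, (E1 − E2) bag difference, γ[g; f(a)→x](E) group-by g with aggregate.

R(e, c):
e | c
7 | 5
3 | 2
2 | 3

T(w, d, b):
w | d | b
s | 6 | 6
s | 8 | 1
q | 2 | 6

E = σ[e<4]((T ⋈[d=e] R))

σ filters on e, owned by the right side.
E' = (T ⋈[d=e] σ[e<4](R))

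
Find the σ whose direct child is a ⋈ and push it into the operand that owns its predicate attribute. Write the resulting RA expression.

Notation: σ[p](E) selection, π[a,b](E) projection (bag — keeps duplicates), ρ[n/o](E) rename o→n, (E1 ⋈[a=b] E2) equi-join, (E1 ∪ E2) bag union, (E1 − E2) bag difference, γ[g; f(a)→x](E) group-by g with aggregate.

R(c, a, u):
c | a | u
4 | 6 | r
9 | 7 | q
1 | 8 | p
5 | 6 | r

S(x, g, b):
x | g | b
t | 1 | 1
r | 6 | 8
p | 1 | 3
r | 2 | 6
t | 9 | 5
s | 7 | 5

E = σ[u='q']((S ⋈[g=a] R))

σ filters on u, owned by the right side.
E' = (S ⋈[g=a] σ[u='q'](R))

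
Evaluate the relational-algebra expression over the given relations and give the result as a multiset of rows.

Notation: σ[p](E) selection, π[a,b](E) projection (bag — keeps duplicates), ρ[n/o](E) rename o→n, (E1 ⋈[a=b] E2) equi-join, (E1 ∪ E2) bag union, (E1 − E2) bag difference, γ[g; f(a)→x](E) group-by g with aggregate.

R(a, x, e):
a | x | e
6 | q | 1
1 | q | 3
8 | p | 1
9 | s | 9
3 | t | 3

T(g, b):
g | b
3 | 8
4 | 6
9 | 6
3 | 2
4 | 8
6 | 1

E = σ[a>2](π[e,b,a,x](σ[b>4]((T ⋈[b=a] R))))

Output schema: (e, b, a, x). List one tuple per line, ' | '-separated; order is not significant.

Per-node cardinality:
  T → 6
  R → 5
  (T ⋈[b=a] R) → 5
  σ[b>4]((T ⋈[b=a] R)) → 4
  π[e,b,a,x](σ[b>4]((T ⋈[b=a] R))) → 4
  σ[a>2](π[e,b,a,x](σ[b>4]((T ⋈[b=a] R)))) → 4

== RESULT ==
e | b | a | x
1 | 6 | 6 | q
1 | 6 | 6 | q
1 | 8 | 8 | p
1 | 8 | 8 | p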